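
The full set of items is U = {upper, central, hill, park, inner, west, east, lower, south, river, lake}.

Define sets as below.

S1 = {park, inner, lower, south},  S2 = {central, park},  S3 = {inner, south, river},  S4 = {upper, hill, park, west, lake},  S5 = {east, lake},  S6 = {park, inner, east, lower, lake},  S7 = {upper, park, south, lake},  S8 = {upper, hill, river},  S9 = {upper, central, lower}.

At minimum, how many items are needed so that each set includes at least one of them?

The 4 items {central, hill, south, lake} hit every set.
No choice of 3 items meets every set, so 4 is the minimum.

4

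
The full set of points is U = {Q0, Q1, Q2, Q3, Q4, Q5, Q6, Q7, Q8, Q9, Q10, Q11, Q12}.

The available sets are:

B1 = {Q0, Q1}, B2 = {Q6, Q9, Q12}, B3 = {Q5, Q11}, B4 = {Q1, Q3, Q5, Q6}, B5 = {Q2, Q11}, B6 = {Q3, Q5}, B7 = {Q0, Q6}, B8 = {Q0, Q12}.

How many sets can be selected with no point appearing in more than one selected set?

4

B1, B2, B5, B6 are pairwise disjoint (B1={Q0,Q1}; B2={Q6,Q9,Q12}; B5={Q2,Q11}; B6={Q3,Q5}).
Every remaining set overlaps one of these, and no 5 of the listed sets are pairwise disjoint, so 4 is the maximum.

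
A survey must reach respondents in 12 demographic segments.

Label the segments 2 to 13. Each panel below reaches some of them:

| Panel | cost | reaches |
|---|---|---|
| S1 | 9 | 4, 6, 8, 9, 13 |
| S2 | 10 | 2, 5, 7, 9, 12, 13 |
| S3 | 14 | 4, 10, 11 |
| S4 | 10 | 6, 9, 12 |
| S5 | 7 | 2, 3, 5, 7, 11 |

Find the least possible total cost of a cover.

S1, S2, S3, S5 together cover every segment (S1 ∪ S2 ∪ S3 ∪ S5 = {2, 3, 4, 5, 6, 7, 8, 9, 10, 11, 12, 13}); total cost 9 + 10 + 14 + 7 = 40.
No covering selection has total cost below 40.

40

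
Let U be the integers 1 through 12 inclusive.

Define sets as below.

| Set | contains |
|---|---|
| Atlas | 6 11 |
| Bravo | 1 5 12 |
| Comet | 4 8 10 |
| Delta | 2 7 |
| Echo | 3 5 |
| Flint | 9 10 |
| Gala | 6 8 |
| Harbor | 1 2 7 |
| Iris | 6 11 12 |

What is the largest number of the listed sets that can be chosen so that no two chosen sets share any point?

Atlas, Bravo, Delta, Flint are pairwise disjoint (Atlas={6,11}; Bravo={1,5,12}; Delta={2,7}; Flint={9,10}).
Every remaining set overlaps one of these, and no 5 of the listed sets are pairwise disjoint, so 4 is the maximum.

4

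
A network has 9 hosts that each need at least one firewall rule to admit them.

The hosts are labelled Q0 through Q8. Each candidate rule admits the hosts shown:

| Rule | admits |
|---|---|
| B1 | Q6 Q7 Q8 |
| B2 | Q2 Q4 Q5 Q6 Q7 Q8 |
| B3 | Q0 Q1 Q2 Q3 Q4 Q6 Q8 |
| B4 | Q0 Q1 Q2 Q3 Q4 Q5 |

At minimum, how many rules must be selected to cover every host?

Take {B2, B4}. Their union is {Q0, Q1, Q2, Q3, Q4, Q5, Q6, Q7, Q8}, which is all 9 hosts.
No single rule has all 9 hosts (the largest, B3, has 7), so 2 is optimal.

2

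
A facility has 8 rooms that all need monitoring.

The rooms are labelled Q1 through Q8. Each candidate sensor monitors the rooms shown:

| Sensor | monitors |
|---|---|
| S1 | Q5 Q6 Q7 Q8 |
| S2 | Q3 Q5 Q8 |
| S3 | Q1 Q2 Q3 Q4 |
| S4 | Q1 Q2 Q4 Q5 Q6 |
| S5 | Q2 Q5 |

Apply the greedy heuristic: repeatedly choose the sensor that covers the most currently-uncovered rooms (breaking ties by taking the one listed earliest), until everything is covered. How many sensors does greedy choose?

3

Greedy: pick S4 (covers 5 new) → pick S1 (covers 2 new) → pick S2 (covers 1 new). Total picks: 3.
(The true minimum cover uses only 2 sensors, so greedy is not optimal here.)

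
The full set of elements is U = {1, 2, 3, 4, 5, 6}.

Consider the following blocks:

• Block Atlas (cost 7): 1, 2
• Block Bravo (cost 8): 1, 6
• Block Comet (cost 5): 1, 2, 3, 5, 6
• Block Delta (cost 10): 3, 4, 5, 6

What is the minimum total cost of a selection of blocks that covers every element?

15

Comet, Delta together cover every element (Comet ∪ Delta = {1, 2, 3, 4, 5, 6}); total cost 5 + 10 = 15.
No covering selection has total cost below 15.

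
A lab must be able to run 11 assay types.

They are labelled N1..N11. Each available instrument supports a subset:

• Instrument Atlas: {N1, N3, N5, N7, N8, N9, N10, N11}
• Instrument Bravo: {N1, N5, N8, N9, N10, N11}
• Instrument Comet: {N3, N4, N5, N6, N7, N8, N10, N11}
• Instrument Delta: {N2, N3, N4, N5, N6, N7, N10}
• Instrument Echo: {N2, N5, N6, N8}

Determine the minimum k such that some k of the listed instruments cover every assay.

2

Atlas and Delta together: Atlas ∪ Delta = {N1, N2, N3, N4, N5, N6, N7, N8, N9, N10, N11} — every assay is covered.
No single instrument has all 11 assays (the largest, Atlas, has 8), so 2 is optimal.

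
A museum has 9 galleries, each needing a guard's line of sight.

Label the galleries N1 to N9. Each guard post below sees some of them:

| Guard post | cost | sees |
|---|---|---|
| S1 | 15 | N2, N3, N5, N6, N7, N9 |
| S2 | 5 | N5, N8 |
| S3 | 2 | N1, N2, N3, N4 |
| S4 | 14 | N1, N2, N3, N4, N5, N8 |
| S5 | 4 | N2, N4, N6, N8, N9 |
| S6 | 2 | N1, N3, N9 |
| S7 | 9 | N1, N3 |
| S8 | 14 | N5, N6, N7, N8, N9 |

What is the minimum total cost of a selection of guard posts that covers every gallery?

16

S3, S8 together cover every gallery (S3 ∪ S8 = {N1, N2, N3, N4, N5, N6, N7, N8, N9}); total cost 2 + 14 = 16.
The greedy pick S3, S5, S2, S8 costs 25; no covering selection beats 16.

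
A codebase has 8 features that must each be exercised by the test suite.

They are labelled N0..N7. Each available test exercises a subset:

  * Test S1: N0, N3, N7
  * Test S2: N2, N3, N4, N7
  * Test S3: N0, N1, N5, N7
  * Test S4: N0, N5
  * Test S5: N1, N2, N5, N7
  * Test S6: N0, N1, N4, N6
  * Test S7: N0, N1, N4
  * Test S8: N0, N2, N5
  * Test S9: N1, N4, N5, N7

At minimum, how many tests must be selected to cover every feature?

3

S2 and S6 and S9 together: S2 ∪ S6 ∪ S9 = {N0, N1, N2, N3, N4, N5, N6, N7} — every feature is covered.
Only S6 contains N6, so S6 is forced; the remaining 4 features need at least 2 more tests (each remaining test adds at most 3) — so at least 3 tests are needed, and 3 is optimal.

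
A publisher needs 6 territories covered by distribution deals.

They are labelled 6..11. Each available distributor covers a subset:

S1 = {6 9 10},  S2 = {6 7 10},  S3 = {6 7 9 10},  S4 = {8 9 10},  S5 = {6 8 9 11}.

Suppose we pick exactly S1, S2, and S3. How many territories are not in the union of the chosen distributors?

2

Union of S1, S2, S3 = {6, 7, 9, 10}.
Not covered: 8, 11 — 2 territories.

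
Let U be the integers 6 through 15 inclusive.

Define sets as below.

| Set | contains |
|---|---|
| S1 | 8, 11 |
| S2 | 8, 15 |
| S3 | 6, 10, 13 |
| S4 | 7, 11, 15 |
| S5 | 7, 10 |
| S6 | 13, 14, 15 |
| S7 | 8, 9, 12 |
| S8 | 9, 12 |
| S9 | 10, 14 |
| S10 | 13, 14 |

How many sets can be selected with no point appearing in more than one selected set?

S1, S5, S6, S8 are pairwise disjoint (S1={8,11}; S5={7,10}; S6={13,14,15}; S8={9,12}).
Every remaining set overlaps one of these, and no 5 of the listed sets are pairwise disjoint, so 4 is the maximum.

4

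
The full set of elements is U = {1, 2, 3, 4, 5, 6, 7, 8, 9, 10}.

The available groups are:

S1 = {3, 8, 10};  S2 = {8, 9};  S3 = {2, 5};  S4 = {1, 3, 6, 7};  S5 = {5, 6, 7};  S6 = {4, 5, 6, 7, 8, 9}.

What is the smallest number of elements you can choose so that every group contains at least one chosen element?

H = {3, 5, 9} meets every group (each contains at least one member of H), and |H| = 3.
The groups S2, S3, S4 are pairwise disjoint, so any hitting set needs a separate element for each — at least 3. Hence 3 is optimal.

3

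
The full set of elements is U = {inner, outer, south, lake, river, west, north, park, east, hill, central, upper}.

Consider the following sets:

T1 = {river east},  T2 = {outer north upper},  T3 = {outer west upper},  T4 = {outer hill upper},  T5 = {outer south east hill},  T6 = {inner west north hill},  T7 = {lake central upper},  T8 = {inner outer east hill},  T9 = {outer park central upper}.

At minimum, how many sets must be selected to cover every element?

5

T1, T5, T6, T7, and T9 cover everything between them: the union {inner, outer, south, lake, river, west, north, park, east, hill, central, upper} is all of U.
No 4 of the 9 sets cover everything (all 126 combinations miss at least one element), so 5 is optimal.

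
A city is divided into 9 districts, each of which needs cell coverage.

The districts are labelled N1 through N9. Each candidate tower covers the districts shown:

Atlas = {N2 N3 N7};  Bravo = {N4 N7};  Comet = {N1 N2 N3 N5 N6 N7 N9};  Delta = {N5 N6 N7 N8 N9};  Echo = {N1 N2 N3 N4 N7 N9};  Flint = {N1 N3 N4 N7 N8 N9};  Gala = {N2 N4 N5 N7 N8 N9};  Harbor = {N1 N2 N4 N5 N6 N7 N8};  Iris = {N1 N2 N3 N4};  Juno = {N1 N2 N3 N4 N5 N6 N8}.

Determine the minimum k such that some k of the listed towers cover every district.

2

Take {Gala, Juno}. Their union is {N1, N2, N3, N4, N5, N6, N7, N8, N9}, which is all 9 districts.
No single tower has all 9 districts (the largest, Comet, has 7), so 2 is optimal.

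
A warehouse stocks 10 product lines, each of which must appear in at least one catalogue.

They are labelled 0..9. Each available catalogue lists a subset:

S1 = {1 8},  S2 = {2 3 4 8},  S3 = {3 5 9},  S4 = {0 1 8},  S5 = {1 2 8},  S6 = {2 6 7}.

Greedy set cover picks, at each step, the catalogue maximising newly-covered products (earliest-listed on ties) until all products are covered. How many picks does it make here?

Greedy: pick S2 (covers 4 new) → pick S3 (covers 2 new) → pick S4 (covers 2 new) → pick S6 (covers 2 new). Total picks: 4.

4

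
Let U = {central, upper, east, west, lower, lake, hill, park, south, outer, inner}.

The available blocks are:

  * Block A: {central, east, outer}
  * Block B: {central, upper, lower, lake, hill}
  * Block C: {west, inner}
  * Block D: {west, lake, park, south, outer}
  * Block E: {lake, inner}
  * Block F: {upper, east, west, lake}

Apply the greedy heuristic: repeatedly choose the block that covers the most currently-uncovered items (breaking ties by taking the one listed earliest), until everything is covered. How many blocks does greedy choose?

Greedy: pick B (covers 5 new) → pick D (covers 4 new) → pick A (covers 1 new) → pick C (covers 1 new). Total picks: 4.

4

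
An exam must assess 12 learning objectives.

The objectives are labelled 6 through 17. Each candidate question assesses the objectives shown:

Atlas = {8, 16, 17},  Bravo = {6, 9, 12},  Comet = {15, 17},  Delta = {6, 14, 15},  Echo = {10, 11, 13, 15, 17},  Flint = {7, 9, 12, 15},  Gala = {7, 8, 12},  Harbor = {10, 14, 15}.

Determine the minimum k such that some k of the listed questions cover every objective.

4

Atlas and Delta and Echo and Flint together: Atlas ∪ Delta ∪ Echo ∪ Flint = {6, 7, 8, 9, 10, 11, 12, 13, 14, 15, 16, 17} — every objective is covered.
Only Echo contains 11, so Echo is forced; the remaining 7 objectives need at least 3 more questions (each remaining question adds at most 3) — so at least 4 questions are needed, and 4 is optimal.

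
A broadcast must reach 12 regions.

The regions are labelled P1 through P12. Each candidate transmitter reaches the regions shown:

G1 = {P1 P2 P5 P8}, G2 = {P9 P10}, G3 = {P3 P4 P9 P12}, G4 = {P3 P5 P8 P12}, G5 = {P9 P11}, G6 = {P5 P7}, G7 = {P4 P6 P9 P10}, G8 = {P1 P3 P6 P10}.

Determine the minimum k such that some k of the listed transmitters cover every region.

Take {G1, G3, G5, G6, G7}. Their union is {P1, P2, P3, P4, P5, P6, P7, P8, P9, P10, P11, P12}, which is all 12 regions.
No 4 of the 8 transmitters cover everything (all 70 combinations miss at least one region), so 5 is optimal.

5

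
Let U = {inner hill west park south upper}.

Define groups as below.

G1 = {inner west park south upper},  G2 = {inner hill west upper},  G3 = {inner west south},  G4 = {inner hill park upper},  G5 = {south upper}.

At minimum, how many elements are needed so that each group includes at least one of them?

The 2 elements {inner, upper} hit every group.
No single element lies in every group, so at least 2 are needed and 2 is optimal.

2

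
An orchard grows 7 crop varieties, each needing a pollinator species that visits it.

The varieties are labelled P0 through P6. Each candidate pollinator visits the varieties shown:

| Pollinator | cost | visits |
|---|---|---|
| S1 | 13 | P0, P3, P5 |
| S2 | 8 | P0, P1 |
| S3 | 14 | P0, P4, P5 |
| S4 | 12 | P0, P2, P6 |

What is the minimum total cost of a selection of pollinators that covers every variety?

S1, S2, S3, S4 together cover every variety (S1 ∪ S2 ∪ S3 ∪ S4 = {P0, P1, P2, P3, P4, P5, P6}); total cost 13 + 8 + 14 + 12 = 47.
No covering selection has total cost below 47.

47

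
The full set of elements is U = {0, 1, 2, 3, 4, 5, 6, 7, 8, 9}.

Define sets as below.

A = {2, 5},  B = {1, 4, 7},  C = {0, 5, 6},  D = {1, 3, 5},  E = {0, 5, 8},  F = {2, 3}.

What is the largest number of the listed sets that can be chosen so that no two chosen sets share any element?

B, C, F are pairwise disjoint (B={1,4,7}; C={0,5,6}; F={2,3}).
Every remaining set overlaps one of these, and no 4 of the listed sets are pairwise disjoint, so 3 is the maximum.

3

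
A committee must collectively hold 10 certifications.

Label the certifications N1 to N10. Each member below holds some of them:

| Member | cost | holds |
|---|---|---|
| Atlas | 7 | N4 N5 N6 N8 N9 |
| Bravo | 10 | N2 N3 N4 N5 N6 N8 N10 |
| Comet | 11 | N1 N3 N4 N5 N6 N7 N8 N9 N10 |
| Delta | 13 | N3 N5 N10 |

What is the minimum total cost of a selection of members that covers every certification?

21

Bravo, Comet together cover every certification (Bravo ∪ Comet = {N1, N2, N3, N4, N5, N6, N7, N8, N9, N10}); total cost 10 + 11 = 21.
No covering selection has total cost below 21.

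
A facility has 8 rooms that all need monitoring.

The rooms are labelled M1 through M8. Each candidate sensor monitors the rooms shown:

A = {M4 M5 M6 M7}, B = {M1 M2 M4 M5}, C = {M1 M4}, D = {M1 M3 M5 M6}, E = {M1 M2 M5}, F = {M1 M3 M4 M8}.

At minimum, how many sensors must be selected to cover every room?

Take {A, B, F}. Their union is {M1, M2, M3, M4, M5, M6, M7, M8}, which is all 8 rooms.
Only A contains M7, so A is forced; the remaining 4 rooms need at least 2 more sensors (each remaining sensor adds at most 3) — so at least 3 sensors are needed, and 3 is optimal.

3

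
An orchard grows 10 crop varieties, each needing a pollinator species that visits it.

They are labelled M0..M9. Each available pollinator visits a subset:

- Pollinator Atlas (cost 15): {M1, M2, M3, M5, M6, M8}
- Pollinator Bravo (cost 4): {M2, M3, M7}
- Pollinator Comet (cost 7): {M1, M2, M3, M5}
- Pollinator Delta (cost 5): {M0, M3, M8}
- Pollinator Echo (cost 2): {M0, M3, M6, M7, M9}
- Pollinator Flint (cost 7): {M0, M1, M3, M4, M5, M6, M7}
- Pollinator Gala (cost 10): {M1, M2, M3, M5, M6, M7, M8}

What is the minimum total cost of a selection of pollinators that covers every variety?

18

Bravo, Delta, Echo, Flint together cover every variety (Bravo ∪ Delta ∪ Echo ∪ Flint = {M0, M1, M2, M3, M4, M5, M6, M7, M8, M9}); total cost 4 + 5 + 2 + 7 = 18.
The greedy pick Echo, Comet, Delta, Flint costs 21; no covering selection beats 18.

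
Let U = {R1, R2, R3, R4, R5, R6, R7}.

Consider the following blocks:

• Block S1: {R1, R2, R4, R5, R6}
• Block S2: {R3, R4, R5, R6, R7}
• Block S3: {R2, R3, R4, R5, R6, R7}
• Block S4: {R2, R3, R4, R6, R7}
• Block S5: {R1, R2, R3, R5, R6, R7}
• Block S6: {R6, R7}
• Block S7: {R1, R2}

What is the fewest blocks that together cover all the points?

2

Take {S1, S2}. Their union is {R1, R2, R3, R4, R5, R6, R7}, which is all 7 points.
No single block has all 7 points (the largest, S3, has 6), so 2 is optimal.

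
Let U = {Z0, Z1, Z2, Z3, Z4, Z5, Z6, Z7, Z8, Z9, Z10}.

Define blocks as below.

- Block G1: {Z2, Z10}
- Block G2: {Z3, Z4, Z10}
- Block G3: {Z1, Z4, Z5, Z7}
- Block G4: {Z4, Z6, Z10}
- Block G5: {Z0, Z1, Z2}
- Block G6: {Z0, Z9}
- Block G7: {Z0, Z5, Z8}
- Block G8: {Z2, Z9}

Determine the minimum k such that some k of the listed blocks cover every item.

5

Take {G2, G3, G4, G7, G8}. Their union is {Z0, Z1, Z2, Z3, Z4, Z5, Z6, Z7, Z8, Z9, Z10}, which is all 11 items.
Only G3 contains Z7, so G3 is forced; the remaining 7 items need at least 4 more blocks (each remaining block adds at most 2) — so at least 5 blocks are needed, and 5 is optimal.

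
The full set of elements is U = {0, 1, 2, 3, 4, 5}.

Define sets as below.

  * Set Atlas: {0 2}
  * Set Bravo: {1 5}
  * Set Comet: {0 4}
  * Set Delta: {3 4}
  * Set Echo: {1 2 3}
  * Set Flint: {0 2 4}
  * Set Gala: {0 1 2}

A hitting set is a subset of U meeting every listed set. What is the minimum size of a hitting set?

The 3 elements {1, 2, 4} hit every set.
The sets Atlas, Bravo, Delta are pairwise disjoint, so any hitting set needs a separate element for each — at least 3. Hence 3 is optimal.

3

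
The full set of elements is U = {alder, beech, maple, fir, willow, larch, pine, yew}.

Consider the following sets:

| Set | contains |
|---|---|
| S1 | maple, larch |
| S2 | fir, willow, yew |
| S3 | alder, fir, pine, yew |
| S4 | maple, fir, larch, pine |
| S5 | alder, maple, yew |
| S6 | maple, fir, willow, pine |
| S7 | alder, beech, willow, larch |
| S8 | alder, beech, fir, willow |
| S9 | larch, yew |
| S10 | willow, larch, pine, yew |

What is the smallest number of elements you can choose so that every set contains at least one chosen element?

3

The 3 elements {alder, willow, larch} hit every set.
No choice of 2 elements meets every set, so 3 is the minimum.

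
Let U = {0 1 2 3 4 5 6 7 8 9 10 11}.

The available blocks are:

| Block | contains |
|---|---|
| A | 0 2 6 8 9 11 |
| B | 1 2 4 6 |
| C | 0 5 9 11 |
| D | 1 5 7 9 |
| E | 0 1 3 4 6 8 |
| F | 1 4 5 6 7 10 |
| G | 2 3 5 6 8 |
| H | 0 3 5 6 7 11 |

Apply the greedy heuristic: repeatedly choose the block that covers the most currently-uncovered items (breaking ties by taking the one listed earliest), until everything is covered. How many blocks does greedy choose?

3

Greedy: pick A (covers 6 new) → pick F (covers 5 new) → pick E (covers 1 new). Total picks: 3.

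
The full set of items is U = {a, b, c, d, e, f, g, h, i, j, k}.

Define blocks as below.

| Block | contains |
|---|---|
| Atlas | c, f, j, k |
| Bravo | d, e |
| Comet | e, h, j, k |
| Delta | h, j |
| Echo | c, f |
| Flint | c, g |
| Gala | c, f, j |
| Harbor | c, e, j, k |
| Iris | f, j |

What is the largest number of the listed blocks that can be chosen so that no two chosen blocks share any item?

Bravo, Delta, Flint are pairwise disjoint (Bravo={d,e}; Delta={h,j}; Flint={c,g}).
Every remaining block overlaps one of these, and no 4 of the listed blocks are pairwise disjoint, so 3 is the maximum.

3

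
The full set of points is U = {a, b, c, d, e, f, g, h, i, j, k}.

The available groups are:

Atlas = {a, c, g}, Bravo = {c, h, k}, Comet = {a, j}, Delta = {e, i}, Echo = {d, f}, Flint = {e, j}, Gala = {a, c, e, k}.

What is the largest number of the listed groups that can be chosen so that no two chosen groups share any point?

4

Bravo, Comet, Delta, Echo are pairwise disjoint (Bravo={c,h,k}; Comet={a,j}; Delta={e,i}; Echo={d,f}).
Every remaining group overlaps one of these, and no 5 of the listed groups are pairwise disjoint, so 4 is the maximum.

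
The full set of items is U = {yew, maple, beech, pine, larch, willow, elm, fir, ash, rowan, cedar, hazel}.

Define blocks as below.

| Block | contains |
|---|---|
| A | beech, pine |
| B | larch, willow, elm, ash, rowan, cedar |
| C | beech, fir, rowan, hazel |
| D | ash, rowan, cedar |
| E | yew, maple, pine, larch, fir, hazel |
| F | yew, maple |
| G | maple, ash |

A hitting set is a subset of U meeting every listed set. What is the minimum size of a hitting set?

3

H = {maple, beech, cedar} meets every block (each contains at least one member of H), and |H| = 3.
The blocks A, D, F are pairwise disjoint, so any hitting set needs a separate item for each — at least 3. Hence 3 is optimal.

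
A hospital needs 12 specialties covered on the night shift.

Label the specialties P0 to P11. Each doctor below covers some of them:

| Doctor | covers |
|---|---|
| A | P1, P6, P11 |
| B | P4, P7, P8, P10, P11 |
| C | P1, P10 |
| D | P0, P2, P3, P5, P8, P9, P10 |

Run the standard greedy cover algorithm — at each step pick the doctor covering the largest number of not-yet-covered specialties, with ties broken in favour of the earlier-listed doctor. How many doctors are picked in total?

Greedy: pick D (covers 7 new) → pick A (covers 3 new) → pick B (covers 2 new). Total picks: 3.

3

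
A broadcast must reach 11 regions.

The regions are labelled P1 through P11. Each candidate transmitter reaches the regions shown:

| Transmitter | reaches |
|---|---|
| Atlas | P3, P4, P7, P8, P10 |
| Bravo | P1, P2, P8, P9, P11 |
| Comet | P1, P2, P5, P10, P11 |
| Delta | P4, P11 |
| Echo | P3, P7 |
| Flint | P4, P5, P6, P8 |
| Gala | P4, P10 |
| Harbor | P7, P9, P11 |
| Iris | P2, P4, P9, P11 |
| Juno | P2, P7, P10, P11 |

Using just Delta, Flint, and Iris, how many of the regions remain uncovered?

Union of Delta, Flint, Iris = {P2, P4, P5, P6, P8, P9, P11}.
Not covered: P1, P3, P7, P10 — 4 regions.

4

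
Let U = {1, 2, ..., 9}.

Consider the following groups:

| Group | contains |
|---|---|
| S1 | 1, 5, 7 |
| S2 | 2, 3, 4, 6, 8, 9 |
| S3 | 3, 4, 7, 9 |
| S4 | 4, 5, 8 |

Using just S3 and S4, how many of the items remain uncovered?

Union of S3, S4 = {3, 4, 5, 7, 8, 9}.
Not covered: 1, 2, 6 — 3 items.

3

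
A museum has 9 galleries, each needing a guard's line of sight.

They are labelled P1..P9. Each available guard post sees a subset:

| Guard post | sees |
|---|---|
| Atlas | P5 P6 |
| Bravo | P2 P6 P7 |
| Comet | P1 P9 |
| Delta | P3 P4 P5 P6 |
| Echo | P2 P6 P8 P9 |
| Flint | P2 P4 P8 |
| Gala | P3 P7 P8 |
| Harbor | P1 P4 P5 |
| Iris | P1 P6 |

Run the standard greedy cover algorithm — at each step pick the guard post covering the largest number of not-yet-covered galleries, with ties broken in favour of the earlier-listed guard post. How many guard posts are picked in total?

Greedy: pick Delta (covers 4 new) → pick Echo (covers 3 new) → pick Bravo (covers 1 new) → pick Comet (covers 1 new). Total picks: 4.
(The true minimum cover uses only 3 guard posts, so greedy is not optimal here.)

4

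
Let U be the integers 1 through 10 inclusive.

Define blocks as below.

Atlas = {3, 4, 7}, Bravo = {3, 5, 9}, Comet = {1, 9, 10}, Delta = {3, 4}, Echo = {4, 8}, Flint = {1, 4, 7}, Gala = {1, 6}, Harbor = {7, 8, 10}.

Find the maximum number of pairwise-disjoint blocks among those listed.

3

Delta, Gala, Harbor are pairwise disjoint (Delta={3,4}; Gala={1,6}; Harbor={7,8,10}).
Every remaining block overlaps one of these, and no 4 of the listed blocks are pairwise disjoint, so 3 is the maximum.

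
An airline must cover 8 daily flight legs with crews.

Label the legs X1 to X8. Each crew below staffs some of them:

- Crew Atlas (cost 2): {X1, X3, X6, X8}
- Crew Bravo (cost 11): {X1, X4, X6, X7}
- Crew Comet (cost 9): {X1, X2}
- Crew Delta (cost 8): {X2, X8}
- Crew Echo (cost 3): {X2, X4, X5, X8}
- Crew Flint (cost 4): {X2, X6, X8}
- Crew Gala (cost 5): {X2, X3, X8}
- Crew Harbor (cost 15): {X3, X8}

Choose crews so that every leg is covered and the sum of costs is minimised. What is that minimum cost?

16

Atlas, Bravo, Echo together cover every leg (Atlas ∪ Bravo ∪ Echo = {X1, X2, X3, X4, X5, X6, X7, X8}); total cost 2 + 11 + 3 = 16.
No covering selection has total cost below 16.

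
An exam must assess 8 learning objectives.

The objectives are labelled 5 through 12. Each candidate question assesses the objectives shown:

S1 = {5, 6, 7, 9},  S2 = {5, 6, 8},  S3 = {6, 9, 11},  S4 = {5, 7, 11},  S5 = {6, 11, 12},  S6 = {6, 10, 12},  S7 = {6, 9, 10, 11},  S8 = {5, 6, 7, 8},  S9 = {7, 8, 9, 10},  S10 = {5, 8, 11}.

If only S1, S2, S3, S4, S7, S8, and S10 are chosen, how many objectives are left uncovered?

1

Union of S1, S2, S3, S4, S7, S8, S10 = {5, 6, 7, 8, 9, 10, 11}.
Not covered: 12 — 1 objective.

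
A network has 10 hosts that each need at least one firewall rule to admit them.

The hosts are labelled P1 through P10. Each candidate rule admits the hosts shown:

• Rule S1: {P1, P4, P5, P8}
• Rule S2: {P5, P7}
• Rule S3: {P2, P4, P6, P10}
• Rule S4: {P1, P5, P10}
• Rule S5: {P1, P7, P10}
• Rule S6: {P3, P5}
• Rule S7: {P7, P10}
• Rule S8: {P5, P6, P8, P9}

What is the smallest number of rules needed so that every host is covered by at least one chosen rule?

Take {S3, S5, S6, S8}. Their union is {P1, P2, P3, P4, P5, P6, P7, P8, P9, P10}, which is all 10 hosts.
No 3 of the 8 rules cover everything (all 56 combinations miss at least one host), so 4 is optimal.

4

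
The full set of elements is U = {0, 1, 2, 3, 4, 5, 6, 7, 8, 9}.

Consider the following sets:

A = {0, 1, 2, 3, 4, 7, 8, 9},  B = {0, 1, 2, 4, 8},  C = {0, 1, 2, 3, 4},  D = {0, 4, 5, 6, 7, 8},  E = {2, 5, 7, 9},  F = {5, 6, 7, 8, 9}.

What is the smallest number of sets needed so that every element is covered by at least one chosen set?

2

Take {C, F}. Their union is {0, 1, 2, 3, 4, 5, 6, 7, 8, 9}, which is all 10 elements.
No single set has all 10 elements (the largest, A, has 8), so 2 is optimal.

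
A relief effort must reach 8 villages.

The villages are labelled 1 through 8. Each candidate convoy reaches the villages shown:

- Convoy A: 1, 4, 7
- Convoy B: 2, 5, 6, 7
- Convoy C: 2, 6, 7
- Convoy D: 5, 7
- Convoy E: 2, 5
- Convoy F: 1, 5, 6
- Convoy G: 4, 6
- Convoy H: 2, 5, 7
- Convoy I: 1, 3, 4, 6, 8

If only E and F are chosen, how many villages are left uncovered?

4

Union of E, F = {1, 2, 5, 6}.
Not covered: 3, 4, 7, 8 — 4 villages.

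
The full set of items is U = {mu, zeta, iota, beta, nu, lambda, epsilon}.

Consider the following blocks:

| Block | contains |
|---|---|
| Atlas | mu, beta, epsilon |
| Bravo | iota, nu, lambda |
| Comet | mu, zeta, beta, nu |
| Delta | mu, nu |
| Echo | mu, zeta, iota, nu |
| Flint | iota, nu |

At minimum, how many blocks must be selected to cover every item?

3

Atlas, Bravo, and Comet cover everything between them: the union {mu, zeta, iota, beta, nu, lambda, epsilon} is all of U.
Only Bravo contains lambda, so Bravo is forced; the remaining 4 items need at least 2 more blocks (each remaining block adds at most 3) — so at least 3 blocks are needed, and 3 is optimal.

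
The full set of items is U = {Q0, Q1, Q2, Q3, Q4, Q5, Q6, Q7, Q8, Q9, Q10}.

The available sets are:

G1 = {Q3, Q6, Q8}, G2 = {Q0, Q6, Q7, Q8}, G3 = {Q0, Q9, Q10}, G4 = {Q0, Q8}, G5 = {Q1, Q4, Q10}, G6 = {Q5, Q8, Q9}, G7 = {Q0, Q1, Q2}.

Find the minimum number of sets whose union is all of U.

5

Take {G1, G2, G5, G6, G7}. Their union is {Q0, Q1, Q2, Q3, Q4, Q5, Q6, Q7, Q8, Q9, Q10}, which is all 11 items.
No 4 of the 7 sets cover everything (all 35 combinations miss at least one item), so 5 is optimal.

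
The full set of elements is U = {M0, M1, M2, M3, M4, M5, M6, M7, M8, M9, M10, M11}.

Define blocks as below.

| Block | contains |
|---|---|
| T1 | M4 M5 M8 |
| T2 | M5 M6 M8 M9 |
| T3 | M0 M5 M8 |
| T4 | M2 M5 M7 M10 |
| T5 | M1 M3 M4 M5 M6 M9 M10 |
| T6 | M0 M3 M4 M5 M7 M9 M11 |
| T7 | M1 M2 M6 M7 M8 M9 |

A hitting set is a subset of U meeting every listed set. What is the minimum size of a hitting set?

Take H = {M5, M6}. Each listed block contains at least one of these, so H is a hitting set of size 2.
No single element lies in every block, so at least 2 are needed and 2 is optimal.

2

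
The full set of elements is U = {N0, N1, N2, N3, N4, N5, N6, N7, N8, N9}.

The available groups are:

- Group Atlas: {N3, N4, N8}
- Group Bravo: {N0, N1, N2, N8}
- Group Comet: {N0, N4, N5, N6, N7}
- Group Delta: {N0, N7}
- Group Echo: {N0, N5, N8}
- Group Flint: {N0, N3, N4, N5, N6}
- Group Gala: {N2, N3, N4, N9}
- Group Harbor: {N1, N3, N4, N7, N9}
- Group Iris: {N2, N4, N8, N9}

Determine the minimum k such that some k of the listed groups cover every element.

Bravo, Flint, and Harbor cover everything between them: the union {N0, N1, N2, N3, N4, N5, N6, N7, N8, N9} is all of U.
No 2 of the 9 groups cover everything (all 36 combinations miss at least one element), so 3 is optimal.

3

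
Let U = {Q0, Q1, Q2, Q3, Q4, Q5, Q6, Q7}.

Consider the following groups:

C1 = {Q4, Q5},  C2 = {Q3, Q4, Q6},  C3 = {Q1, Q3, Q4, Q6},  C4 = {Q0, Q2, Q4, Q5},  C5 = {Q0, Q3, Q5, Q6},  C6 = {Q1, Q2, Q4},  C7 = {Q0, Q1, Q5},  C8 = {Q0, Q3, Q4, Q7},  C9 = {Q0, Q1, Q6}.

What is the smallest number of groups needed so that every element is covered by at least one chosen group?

3

Take {C4, C8, C9}. Their union is {Q0, Q1, Q2, Q3, Q4, Q5, Q6, Q7}, which is all 8 elements.
Only C8 contains Q7, so C8 is forced; the remaining 4 elements need at least 2 more groups (each remaining group adds at most 2) — so at least 3 groups are needed, and 3 is optimal.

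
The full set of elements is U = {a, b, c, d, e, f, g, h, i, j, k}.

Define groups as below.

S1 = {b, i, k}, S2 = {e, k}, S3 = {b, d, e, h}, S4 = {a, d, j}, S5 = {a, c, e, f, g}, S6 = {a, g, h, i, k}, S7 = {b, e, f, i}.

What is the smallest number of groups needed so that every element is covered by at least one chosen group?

S4 and S5 and S6 and S7 together: S4 ∪ S5 ∪ S6 ∪ S7 = {a, b, c, d, e, f, g, h, i, j, k} — every element is covered.
No 3 of the 7 groups cover everything (all 35 combinations miss at least one element), so 4 is optimal.

4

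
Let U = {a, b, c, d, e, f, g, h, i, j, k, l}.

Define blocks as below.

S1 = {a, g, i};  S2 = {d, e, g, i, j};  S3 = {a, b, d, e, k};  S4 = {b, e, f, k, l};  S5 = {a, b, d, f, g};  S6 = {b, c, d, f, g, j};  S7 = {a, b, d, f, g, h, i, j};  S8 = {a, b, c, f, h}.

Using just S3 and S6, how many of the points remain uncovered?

Union of S3, S6 = {a, b, c, d, e, f, g, j, k}.
Not covered: h, i, l — 3 points.

3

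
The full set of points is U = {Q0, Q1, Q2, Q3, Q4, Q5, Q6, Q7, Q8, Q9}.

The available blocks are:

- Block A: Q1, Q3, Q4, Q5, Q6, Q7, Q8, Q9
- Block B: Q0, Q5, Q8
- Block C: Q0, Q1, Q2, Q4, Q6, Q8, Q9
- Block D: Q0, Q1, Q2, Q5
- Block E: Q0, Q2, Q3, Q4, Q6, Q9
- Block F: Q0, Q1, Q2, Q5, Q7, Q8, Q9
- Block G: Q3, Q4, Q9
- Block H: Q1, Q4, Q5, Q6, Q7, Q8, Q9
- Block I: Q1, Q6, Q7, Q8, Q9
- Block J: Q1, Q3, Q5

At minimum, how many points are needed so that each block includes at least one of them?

The 2 points {Q5, Q9} hit every block.
The blocks B, G are pairwise disjoint, so any hitting set needs a separate point for each — at least 2. Hence 2 is optimal.

2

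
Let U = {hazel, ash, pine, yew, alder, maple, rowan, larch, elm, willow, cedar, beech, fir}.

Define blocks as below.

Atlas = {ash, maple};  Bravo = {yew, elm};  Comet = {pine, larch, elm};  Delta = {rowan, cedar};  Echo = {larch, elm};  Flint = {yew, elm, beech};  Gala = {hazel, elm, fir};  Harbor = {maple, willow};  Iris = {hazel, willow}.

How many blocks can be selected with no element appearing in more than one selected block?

Atlas, Delta, Flint, Iris are pairwise disjoint (Atlas={ash,maple}; Delta={rowan,cedar}; Flint={yew,elm,beech}; Iris={hazel,willow}).
Every remaining block overlaps one of these, and no 5 of the listed blocks are pairwise disjoint, so 4 is the maximum.

4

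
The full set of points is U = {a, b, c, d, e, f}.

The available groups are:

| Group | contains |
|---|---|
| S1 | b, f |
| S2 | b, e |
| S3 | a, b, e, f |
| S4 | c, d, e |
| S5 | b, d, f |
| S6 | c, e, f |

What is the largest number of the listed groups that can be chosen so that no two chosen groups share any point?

2

S1, S4 are pairwise disjoint (S1={b,f}; S4={c,d,e}).
Every remaining group overlaps one of these, and no 3 of the listed groups are pairwise disjoint, so 2 is the maximum.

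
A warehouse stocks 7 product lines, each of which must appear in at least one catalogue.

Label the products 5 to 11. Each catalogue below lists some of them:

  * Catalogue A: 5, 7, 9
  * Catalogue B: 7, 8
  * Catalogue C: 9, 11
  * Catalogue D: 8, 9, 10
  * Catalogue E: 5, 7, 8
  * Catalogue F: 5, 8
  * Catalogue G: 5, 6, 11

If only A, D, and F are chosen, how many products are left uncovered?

Union of A, D, F = {5, 7, 8, 9, 10}.
Not covered: 6, 11 — 2 products.

2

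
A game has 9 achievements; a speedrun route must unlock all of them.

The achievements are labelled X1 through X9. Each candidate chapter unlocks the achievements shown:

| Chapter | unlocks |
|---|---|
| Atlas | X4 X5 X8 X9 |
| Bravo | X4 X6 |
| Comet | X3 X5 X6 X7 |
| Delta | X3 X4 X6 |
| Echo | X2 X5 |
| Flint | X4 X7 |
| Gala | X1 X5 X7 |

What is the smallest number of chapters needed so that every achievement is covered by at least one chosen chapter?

Atlas and Delta and Echo and Gala together: Atlas ∪ Delta ∪ Echo ∪ Gala = {X1, X2, X3, X4, X5, X6, X7, X8, X9} — every achievement is covered.
Only Echo contains X2, so Echo is forced; the remaining 7 achievements need at least 3 more chapters (each remaining chapter adds at most 3) — so at least 4 chapters are needed, and 4 is optimal.

4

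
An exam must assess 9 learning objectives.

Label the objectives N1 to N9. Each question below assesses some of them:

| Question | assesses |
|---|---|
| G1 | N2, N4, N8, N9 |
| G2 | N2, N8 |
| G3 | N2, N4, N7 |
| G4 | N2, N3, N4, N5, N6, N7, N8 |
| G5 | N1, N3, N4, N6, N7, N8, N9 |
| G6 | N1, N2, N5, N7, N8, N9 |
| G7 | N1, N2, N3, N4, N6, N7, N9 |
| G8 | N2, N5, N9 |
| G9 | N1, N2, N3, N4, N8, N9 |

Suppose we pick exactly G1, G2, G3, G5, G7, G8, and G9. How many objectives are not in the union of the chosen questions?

0

Union of G1, G2, G3, G5, G7, G8, G9 = {N1, N2, N3, N4, N5, N6, N7, N8, N9} — that's every objective, so 0 are uncovered.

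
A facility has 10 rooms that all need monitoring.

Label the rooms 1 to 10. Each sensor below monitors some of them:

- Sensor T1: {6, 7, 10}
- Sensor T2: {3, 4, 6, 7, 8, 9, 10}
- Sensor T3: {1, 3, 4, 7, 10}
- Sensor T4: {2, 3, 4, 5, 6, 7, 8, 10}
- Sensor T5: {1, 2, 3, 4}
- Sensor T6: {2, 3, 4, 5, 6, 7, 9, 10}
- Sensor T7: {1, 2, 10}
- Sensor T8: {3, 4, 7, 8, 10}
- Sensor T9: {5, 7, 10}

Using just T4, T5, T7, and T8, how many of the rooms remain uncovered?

Union of T4, T5, T7, T8 = {1, 2, 3, 4, 5, 6, 7, 8, 10}.
Not covered: 9 — 1 room.

1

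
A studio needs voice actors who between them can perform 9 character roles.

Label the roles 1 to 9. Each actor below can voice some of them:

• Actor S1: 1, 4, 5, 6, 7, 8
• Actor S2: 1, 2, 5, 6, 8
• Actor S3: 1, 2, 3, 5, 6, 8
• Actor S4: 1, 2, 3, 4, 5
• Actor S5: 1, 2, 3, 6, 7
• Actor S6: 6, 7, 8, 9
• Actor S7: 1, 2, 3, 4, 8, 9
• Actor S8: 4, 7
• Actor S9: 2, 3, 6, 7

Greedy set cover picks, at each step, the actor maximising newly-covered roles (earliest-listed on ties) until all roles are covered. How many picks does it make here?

2

Greedy: pick S1 (covers 6 new) → pick S7 (covers 3 new). Total picks: 2.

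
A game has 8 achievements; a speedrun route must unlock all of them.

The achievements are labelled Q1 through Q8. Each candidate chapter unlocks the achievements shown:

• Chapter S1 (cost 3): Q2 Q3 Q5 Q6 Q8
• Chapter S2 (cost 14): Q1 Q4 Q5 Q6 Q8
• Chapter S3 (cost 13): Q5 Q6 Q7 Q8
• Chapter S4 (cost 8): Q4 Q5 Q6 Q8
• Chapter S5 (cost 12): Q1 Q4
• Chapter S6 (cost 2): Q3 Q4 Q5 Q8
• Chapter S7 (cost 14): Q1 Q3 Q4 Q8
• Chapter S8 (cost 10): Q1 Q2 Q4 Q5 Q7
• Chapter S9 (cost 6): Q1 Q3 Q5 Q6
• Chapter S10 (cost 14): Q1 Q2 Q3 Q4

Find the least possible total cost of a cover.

S1, S8 together cover every achievement (S1 ∪ S8 = {Q1, Q2, Q3, Q4, Q5, Q6, Q7, Q8}); total cost 3 + 10 = 13.
The greedy pick S6, S1, S8 costs 15; no covering selection beats 13.

13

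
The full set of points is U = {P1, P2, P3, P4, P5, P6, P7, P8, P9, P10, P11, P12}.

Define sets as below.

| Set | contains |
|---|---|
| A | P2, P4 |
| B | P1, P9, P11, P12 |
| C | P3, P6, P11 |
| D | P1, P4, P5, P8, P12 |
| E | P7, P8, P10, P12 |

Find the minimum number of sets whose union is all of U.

5

Take {A, B, C, D, E}. Their union is {P1, P2, P3, P4, P5, P6, P7, P8, P9, P10, P11, P12}, which is all 12 points.
No 4 of the 5 sets cover everything (all 5 combinations miss at least one point), so 5 is optimal.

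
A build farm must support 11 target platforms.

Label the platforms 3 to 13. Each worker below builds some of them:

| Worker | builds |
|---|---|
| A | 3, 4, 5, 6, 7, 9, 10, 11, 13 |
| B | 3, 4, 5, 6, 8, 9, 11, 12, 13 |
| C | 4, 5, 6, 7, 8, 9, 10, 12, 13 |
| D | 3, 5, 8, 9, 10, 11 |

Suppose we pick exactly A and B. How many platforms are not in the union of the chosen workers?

0

Union of A, B = {3, 4, 5, 6, 7, 8, 9, 10, 11, 12, 13} — that's every platform, so 0 are uncovered.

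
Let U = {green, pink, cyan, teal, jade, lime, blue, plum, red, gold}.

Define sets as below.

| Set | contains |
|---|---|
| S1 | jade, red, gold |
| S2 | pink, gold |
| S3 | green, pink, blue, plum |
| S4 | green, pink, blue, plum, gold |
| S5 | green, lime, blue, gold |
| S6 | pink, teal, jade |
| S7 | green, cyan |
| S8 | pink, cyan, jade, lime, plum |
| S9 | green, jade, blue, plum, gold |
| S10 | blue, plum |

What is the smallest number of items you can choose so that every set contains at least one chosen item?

4

The 4 items {cyan, jade, blue, gold} hit every set.
No choice of 3 items meets every set, so 4 is the minimum.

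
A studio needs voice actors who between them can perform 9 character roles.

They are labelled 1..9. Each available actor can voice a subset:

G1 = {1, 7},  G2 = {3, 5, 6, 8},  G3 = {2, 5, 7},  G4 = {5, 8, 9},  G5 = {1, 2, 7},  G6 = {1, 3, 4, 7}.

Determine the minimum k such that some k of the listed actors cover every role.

G2 and G4 and G5 and G6 together: G2 ∪ G4 ∪ G5 ∪ G6 = {1, 2, 3, 4, 5, 6, 7, 8, 9} — every role is covered.
No 3 of the 6 actors cover everything (all 20 combinations miss at least one role), so 4 is optimal.

4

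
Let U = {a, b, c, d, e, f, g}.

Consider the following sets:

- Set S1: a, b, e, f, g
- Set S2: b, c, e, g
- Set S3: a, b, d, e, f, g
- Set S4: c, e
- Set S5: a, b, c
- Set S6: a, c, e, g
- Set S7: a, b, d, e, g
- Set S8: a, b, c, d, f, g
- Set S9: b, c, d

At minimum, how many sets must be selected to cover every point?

2

S3 and S8 cover everything between them: the union {a, b, c, d, e, f, g} is all of U.
No single set has all 7 points (the largest, S3, has 6), so 2 is optimal.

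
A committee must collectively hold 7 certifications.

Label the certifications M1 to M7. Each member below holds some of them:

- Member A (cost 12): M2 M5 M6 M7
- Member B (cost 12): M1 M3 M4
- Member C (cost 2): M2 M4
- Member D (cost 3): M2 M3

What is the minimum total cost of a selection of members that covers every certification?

24

A, B together cover every certification (A ∪ B = {M1, M2, M3, M4, M5, M6, M7}); total cost 12 + 12 = 24.
The greedy pick C, D, A, B costs 29; no covering selection beats 24.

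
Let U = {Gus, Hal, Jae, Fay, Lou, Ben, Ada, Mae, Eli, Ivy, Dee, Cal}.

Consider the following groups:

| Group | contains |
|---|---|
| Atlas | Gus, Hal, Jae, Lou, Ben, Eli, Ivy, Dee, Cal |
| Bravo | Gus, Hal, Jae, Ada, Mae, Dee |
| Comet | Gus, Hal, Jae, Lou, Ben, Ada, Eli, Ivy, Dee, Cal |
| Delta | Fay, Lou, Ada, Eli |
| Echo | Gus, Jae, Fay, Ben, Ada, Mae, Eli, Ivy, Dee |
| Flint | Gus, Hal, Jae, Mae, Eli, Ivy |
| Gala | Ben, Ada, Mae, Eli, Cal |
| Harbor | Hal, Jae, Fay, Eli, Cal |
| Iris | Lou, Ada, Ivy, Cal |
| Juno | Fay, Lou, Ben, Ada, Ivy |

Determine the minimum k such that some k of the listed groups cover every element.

2

Atlas and Echo together: Atlas ∪ Echo = {Gus, Hal, Jae, Fay, Lou, Ben, Ada, Mae, Eli, Ivy, Dee, Cal} — every element is covered.
No single group has all 12 elements (the largest, Comet, has 10), so 2 is optimal.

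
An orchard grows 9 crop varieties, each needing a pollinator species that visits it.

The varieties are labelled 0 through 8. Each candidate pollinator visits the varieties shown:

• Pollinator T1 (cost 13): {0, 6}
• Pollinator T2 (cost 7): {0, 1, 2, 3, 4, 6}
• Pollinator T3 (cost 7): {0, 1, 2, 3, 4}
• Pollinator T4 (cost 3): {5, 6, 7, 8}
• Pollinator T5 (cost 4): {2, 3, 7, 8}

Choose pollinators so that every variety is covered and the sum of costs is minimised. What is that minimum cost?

10

T3, T4 together cover every variety (T3 ∪ T4 = {0, 1, 2, 3, 4, 5, 6, 7, 8}); total cost 7 + 3 = 10.
No covering selection has total cost below 10.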